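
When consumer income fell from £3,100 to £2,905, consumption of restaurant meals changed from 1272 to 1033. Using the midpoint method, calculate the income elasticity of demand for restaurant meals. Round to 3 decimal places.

%ΔQ = (1033 − 1272)/[(1272+1033)/2] = -239/1152.5 ≈ -0.2074.
%ΔM = (2,905 − 3,100)/[(3,100+2,905)/2] = -195/3002.5 ≈ -0.0649.
E_I = %ΔQ/%ΔM ≈ 3.193.
E_I > 1: normal good (luxury).

3.193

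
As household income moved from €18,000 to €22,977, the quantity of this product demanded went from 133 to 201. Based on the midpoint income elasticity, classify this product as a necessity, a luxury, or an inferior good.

%ΔQ = (201 − 133)/[(133+201)/2] = 68/167 ≈ 0.4072.
%ΔM = (22,977 − 18,000)/[(18,000+22,977)/2] = 4977/20488.5 ≈ 0.2429.
E_I = %ΔQ/%ΔM ≈ 1.676.
E_I > 1: normal good (luxury).

luxury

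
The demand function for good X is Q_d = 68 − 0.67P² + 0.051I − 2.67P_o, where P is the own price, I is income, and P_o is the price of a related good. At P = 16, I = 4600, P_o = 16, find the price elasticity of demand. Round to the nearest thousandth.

-3.882

First evaluate Q_d: 68 − 0.67(16)² + 0.051(4600) − 2.67(16) = 68 − 171.52 + 234.6 − 42.72 = 88.36.
∂Q_d/∂P = −2·0.67·P = -21.44, so E_p = -21.44·(16/88.36) ≈ -3.882.
|E_p| > 1: demand is elastic.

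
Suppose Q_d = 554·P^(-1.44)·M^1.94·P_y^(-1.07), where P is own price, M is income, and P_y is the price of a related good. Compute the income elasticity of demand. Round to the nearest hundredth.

1.94

For a Cobb–Douglas (constant-elasticity) form Q_d = A·M^α·…, the elasticity with respect to M equals the exponent α at every point.
Here the exponent on M is 1.94, so the income elasticity of demand is 1.94.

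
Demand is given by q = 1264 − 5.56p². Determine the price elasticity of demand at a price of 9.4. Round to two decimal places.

-1.27

At p = 9.4, q = 772.7184.
dq/dp = −2·5.56·p = −104.528.
Point elasticity E = (dq/dp)·(p/q) = -104.528 × 9.4/772.7184 ≈ -1.27.
|E| > 1, so demand is elastic at this price.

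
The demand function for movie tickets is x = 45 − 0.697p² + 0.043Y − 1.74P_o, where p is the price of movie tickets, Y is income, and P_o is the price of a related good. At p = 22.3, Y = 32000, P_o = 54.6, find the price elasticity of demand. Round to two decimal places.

x = 45 − 0.697(22.3)² + 0.043(32000) − 1.74(54.6) = 45 − 346.6111 + 1376 − 95.004 = 979.3849.
∂x/∂p = −2·0.697·p = -31.0862, so E_p = -31.0862·(22.3/979.3849) ≈ -0.71.
|E_p| < 1: demand is inelastic.

-0.71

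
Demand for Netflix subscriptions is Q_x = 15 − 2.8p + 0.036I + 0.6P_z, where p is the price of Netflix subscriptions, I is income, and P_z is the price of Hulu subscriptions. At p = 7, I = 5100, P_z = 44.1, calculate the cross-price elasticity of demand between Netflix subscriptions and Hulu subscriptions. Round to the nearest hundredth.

0.13

First evaluate Q_x: 15 − 2.8(7) + 0.036(5100) + 0.6(44.1) = 15 − 19.6 + 183.6 + 26.46 = 205.46.
∂Q_x/∂P_z = +0.6, so E_xy = 0.6·(44.1/205.46) ≈ 0.13.
E_xy > 0: the goods are substitutes.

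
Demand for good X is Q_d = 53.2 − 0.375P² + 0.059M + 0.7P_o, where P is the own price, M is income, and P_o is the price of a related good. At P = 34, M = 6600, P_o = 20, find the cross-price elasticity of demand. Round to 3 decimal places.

0.606

Q_d = 53.2 − 0.375(34)² + 0.059(6600) + 0.7(20) = 53.2 − 433.5 + 389.4 + 14 = 23.1.
∂Q_d/∂P_o = +0.7, so E_xy = 0.7·(20/23.1) ≈ 0.606.
E_xy > 0: the goods are substitutes.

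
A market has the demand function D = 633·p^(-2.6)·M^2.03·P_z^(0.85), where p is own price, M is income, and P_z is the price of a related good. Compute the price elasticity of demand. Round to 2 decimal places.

For a Cobb–Douglas (constant-elasticity) form D = A·p^α·…, the elasticity with respect to p equals the exponent α at every point.
Here the exponent on p is -2.6, so the price elasticity of demand is -2.60.

-2.60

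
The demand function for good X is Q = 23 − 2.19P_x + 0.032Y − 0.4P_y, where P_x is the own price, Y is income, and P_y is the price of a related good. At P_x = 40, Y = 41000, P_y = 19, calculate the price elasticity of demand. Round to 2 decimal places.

Evaluating quantity at (P_x, Y, P_y) gives Q = 23 − 2.19(40) + 0.032(41000) − 0.4(19) = 23 − 87.6 + 1312 − 7.6 = 1239.8.
∂Q/∂P_x = −2.19, so E_p = (−2.19)·(40/1239.8) ≈ -0.07.
|E_p| < 1: demand is inelastic.

-0.07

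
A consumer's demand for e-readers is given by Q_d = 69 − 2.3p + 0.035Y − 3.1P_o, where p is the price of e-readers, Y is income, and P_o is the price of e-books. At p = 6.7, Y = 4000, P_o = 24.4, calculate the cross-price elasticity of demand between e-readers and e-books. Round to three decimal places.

-0.641

First evaluate Q_d: 69 − 2.3(6.7) + 0.035(4000) − 3.1(24.4) = 69 − 15.41 + 140 − 75.64 = 117.95.
∂Q_d/∂P_o = −3.1, so E_xy = -3.1·(24.4/117.95) ≈ -0.641.
E_xy < 0: the goods are complements.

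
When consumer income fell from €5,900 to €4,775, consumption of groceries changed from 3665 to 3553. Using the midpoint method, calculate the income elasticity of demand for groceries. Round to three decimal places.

0.147

%ΔQ = (3553 − 3665)/[(3665+3553)/2] = -112/3609 ≈ -0.0310.
%ΔY = (4,775 − 5,900)/[(5,900+4,775)/2] = -1125/5337.5 ≈ -0.2108.
E_I = %ΔQ/%ΔY ≈ 0.147.
E_I ∈ (0,1): normal good (necessity).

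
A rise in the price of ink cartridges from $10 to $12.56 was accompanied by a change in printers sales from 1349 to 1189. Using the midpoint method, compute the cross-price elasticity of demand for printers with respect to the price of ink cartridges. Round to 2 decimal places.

%ΔQ_x = (1189 − 1349)/[(1349+1189)/2] = -160/1269 ≈ -0.1261.
%ΔP_y = (12.56 − 10)/[(10+12.56)/2] ≈ 0.2270.
E_xy = -0.1261/0.2270 ≈ -0.56.
E_xy < 0, so printers and ink cartridges are complements.

-0.56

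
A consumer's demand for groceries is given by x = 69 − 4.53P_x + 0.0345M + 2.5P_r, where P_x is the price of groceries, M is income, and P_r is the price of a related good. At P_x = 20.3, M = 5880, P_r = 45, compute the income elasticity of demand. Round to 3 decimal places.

0.694

Substituting, x = 69 − 4.53(20.3) + 0.0345(5880) + 2.5(45) = 69 − 91.959 + 202.86 + 112.5 = 292.401.
∂x/∂M = +0.0345, so E_I = 0.0345·(5880/292.401) ≈ 0.694.
E_I ∈ (0,1): normal good (necessity).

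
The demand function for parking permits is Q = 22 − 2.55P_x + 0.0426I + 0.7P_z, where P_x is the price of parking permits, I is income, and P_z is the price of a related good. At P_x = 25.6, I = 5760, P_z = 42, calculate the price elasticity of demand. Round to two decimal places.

Evaluating quantity at (P_x, I, P_z) gives Q = 22 − 2.55(25.6) + 0.0426(5760) + 0.7(42) = 22 − 65.28 + 245.376 + 29.4 = 231.496.
∂Q/∂P_x = −2.55, so E_p = (−2.55)·(25.6/231.496) ≈ -0.28.
|E_p| < 1: demand is inelastic.

-0.28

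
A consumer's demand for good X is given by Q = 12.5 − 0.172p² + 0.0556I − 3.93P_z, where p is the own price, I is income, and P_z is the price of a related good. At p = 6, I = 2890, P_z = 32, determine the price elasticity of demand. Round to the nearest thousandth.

-0.300

At the given point, Q = 12.5 − 0.172(6)² + 0.0556(2890) − 3.93(32) = 12.5 − 6.192 + 160.684 − 125.76 = 41.232.
∂Q/∂p = −2·0.172·p = -2.064, so E_p = -2.064·(6/41.232) ≈ -0.300.
|E_p| < 1: demand is inelastic.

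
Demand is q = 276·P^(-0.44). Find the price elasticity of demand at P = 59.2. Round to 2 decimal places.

For a Cobb–Douglas (constant-elasticity) form q = A·P^α·…, the elasticity with respect to P equals the exponent α at every point.
Here the exponent on P is -0.44, so the price elasticity of demand is -0.44.

-0.44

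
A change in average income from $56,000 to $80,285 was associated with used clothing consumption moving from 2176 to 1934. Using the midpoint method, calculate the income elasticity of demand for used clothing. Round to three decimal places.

%ΔQ = (1934 − 2176)/[(2176+1934)/2] = -242/2055 ≈ -0.1178.
%ΔY = (80,285 − 56,000)/[(56,000+80,285)/2] = 24285/68142.5 ≈ 0.3564.
E_I = %ΔQ/%ΔY ≈ -0.330.
E_I < 0: inferior good.

-0.330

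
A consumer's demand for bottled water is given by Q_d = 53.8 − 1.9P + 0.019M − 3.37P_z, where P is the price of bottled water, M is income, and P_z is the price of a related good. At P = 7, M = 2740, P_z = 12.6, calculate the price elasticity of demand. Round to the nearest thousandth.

Q_d = 53.8 − 1.9(7) + 0.019(2740) − 3.37(12.6) = 53.8 − 13.3 + 52.06 − 42.462 = 50.098.
∂Q_d/∂P = −1.9, so E_p = (−1.9)·(7/50.098) ≈ -0.265.
|E_p| < 1: demand is inelastic.

-0.265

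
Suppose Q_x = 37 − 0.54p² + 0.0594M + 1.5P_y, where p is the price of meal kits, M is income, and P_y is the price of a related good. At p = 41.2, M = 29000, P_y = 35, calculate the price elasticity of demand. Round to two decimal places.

Substituting, Q_x = 37 − 0.54(41.2)² + 0.0594(29000) + 1.5(35) = 37 − 916.6176 + 1722.6 + 52.5 = 895.4824.
∂Q_x/∂p = −2·0.54·p = -44.496, so E_p = -44.496·(41.2/895.4824) ≈ -2.05.
|E_p| > 1: demand is elastic.

-2.05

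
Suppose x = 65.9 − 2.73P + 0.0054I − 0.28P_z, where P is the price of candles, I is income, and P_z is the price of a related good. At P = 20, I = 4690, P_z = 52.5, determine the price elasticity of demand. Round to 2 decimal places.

x = 65.9 − 2.73(20) + 0.0054(4690) − 0.28(52.5) = 65.9 − 54.6 + 25.326 − 14.7 = 21.926.
∂x/∂P = −2.73, so E_p = (−2.73)·(20/21.926) ≈ -2.49.
|E_p| > 1: demand is elastic.

-2.49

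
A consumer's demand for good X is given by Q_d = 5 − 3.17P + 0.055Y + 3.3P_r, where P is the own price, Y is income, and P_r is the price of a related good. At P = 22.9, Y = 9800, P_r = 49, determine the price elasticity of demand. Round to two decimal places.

-0.11

At the given point, Q_d = 5 − 3.17(22.9) + 0.055(9800) + 3.3(49) = 5 − 72.593 + 539 + 161.7 = 633.107.
∂Q_d/∂P = −3.17, so E_p = (−3.17)·(22.9/633.107) ≈ -0.11.
|E_p| < 1: demand is inelastic.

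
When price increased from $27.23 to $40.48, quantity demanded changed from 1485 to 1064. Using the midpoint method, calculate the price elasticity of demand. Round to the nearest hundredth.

%ΔQ = (1064 − 1485)/[(1485 + 1064)/2] = -421/1274.5 ≈ -0.3303.
%Δp = (40.48 − 27.23)/[(27.23 + 40.48)/2] = 13.25/33.855 ≈ 0.3914.
Arc elasticity E = %ΔQ/%Δp ≈ -0.3303/0.3914 ≈ -0.84.
|E| < 1: demand is inelastic over this range.

-0.84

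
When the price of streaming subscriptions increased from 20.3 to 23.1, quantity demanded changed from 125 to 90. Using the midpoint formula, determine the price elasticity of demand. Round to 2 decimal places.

-2.52

%ΔQ = (90 − 125)/[(125 + 90)/2] = -35/107.5 ≈ -0.3256.
%ΔP = (23.1 − 20.3)/[(20.3 + 23.1)/2] = 2.8/21.7 ≈ 0.1290.
Arc elasticity E = %ΔQ/%ΔP ≈ -0.3256/0.1290 ≈ -2.52.
|E| > 1: demand is elastic over this range.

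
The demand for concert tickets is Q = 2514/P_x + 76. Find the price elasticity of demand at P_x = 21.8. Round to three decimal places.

-0.603

At P_x = 21.8, Q = 191.3211.
dQ/dP_x = −2514/P_x² = −5.29.
Point elasticity E = (dQ/dP_x)·(P_x/Q) = -5.29 × 21.8/191.3211 ≈ -0.603.
|E| < 1, so demand is inelastic at this price.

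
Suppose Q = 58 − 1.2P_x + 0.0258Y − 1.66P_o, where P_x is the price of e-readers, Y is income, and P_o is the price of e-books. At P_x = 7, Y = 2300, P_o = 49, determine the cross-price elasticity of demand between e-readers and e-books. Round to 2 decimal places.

-2.95

Q = 58 − 1.2(7) + 0.0258(2300) − 1.66(49) = 58 − 8.4 + 59.34 − 81.34 = 27.6.
∂Q/∂P_o = −1.66, so E_xy = -1.66·(49/27.6) ≈ -2.95.
E_xy < 0: the goods are complements.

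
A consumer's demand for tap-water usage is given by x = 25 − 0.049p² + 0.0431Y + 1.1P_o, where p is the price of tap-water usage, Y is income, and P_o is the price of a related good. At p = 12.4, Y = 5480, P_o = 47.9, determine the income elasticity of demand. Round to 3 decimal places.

Evaluating quantity at (p, Y, P_o) gives x = 25 − 0.049(12.4)² + 0.0431(5480) + 1.1(47.9) = 25 − 7.5342 + 236.188 + 52.69 = 306.3438.
∂x/∂Y = +0.0431, so E_I = 0.0431·(5480/306.3438) ≈ 0.771.
E_I ∈ (0,1): normal good (necessity).

0.771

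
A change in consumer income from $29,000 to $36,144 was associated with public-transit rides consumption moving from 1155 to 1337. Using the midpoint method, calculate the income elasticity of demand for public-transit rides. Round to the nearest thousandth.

%ΔQ = (1337 − 1155)/[(1155+1337)/2] = 182/1246 ≈ 0.1461.
%ΔI = (36,144 − 29,000)/[(29,000+36,144)/2] = 7144/32572 ≈ 0.2193.
E_I = %ΔQ/%ΔI ≈ 0.666.
E_I ∈ (0,1): normal good (necessity).

0.666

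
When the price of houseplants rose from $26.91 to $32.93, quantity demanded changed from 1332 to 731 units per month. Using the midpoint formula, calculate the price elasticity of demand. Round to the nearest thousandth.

-2.896

%Δq = (731 − 1332)/[(1332 + 731)/2] = -601/1031.5 ≈ -0.5826.
%Δp = (32.93 − 26.91)/[(26.91 + 32.93)/2] = 6.02/29.92 ≈ 0.2012.
Arc elasticity E = %Δq/%Δp ≈ -0.5826/0.2012 ≈ -2.896.
|E| > 1: demand is elastic over this range.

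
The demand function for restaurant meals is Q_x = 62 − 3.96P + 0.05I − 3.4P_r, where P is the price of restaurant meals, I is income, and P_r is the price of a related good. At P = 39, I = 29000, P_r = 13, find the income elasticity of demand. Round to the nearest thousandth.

1.104

Q_x = 62 − 3.96(39) + 0.05(29000) − 3.4(13) = 62 − 154.44 + 1450 − 44.2 = 1313.36.
∂Q_x/∂I = +0.05, so E_I = 0.05·(29000/1313.36) ≈ 1.104.
E_I > 1: normal good (luxury).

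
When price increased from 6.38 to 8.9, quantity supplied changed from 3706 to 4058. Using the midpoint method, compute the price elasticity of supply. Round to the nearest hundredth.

%Δq = (4058 − 3706)/[(3706 + 4058)/2] = 352/3882 ≈ 0.0907.
%ΔP = (8.9 − 6.38)/[(6.38 + 8.9)/2] = 2.52/7.64 ≈ 0.3298.
Arc elasticity E = %Δq/%ΔP ≈ 0.0907/0.3298 ≈ 0.27.
|E| < 1: supply is inelastic over this range.

0.27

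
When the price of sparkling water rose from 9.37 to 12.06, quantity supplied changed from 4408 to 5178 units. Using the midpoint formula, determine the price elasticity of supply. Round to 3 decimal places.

%Δq = (5178 − 4408)/[(4408 + 5178)/2] = 770/4793 ≈ 0.1607.
%Δp = (12.06 − 9.37)/[(9.37 + 12.06)/2] = 2.69/10.715 ≈ 0.2510.
Arc elasticity E = %Δq/%Δp ≈ 0.1607/0.2510 ≈ 0.640.
|E| < 1: supply is inelastic over this range.

0.640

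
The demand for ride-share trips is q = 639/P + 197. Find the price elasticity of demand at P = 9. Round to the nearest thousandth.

-0.265

At P = 9, q = 268.
dq/dP = −639/P² = −7.8889.
Point elasticity E = (dq/dP)·(P/q) = -7.8889 × 9/268 ≈ -0.265.
|E| < 1, so demand is inelastic at this price.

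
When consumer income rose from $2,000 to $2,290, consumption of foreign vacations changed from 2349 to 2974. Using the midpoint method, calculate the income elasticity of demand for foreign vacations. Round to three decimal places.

%ΔQ = (2974 − 2349)/[(2349+2974)/2] = 625/2661.5 ≈ 0.2348.
%ΔY = (2,290 − 2,000)/[(2,000+2,290)/2] = 290/2145 ≈ 0.1352.
E_I = %ΔQ/%ΔY ≈ 1.737.
E_I > 1: normal good (luxury).

1.737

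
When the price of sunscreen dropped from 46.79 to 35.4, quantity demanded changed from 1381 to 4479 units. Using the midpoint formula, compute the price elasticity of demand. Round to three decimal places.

-3.815

%Δq = (4479 − 1381)/[(1381 + 4479)/2] = 3098/2930 ≈ 1.0573.
%Δp = (35.4 − 46.79)/[(46.79 + 35.4)/2] = -11.39/41.095 ≈ -0.2772.
Arc elasticity E = %Δq/%Δp ≈ 1.0573/-0.2772 ≈ -3.815.
|E| > 1: demand is elastic over this range.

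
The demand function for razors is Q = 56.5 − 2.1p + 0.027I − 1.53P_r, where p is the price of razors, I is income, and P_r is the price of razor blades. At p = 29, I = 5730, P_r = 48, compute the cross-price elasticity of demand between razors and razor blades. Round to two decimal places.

Substituting, Q = 56.5 − 2.1(29) + 0.027(5730) − 1.53(48) = 56.5 − 60.9 + 154.71 − 73.44 = 76.87.
∂Q/∂P_r = −1.53, so E_xy = -1.53·(48/76.87) ≈ -0.96.
E_xy < 0: the goods are complements.

-0.96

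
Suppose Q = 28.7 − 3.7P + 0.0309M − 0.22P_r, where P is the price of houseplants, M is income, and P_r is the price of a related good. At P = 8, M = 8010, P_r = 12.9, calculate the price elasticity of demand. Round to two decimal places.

-0.12

Evaluating quantity at (P, M, P_r) gives Q = 28.7 − 3.7(8) + 0.0309(8010) − 0.22(12.9) = 28.7 − 29.6 + 247.509 − 2.838 = 243.771.
∂Q/∂P = −3.7, so E_p = (−3.7)·(8/243.771) ≈ -0.12.
|E_p| < 1: demand is inelastic.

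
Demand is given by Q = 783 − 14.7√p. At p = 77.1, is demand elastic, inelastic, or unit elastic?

inelastic

At p = 77.1, Q = 653.9243.
dQ/dp = −14.7/(2√p) = −14.7/(2·8.7807).
Point elasticity E = (dQ/dp)·(p/Q) = -0.8371 × 77.1/653.9243 ≈ -0.099.
|E| ≈ 0.099 < 1, so demand is inelastic.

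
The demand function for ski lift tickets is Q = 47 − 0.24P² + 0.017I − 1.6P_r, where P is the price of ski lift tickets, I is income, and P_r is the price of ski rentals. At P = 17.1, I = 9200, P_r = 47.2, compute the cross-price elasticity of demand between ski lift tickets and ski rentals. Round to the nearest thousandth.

-1.309

First evaluate Q: 47 − 0.24(17.1)² + 0.017(9200) − 1.6(47.2) = 47 − 70.1784 + 156.4 − 75.52 = 57.7016.
∂Q/∂P_r = −1.6, so E_xy = -1.6·(47.2/57.7016) ≈ -1.309.
E_xy < 0: the goods are complements.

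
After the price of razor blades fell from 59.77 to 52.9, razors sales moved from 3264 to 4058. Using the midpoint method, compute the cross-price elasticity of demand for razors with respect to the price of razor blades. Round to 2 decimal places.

%ΔQ_x = (4058 − 3264)/[(3264+4058)/2] = 794/3661 ≈ 0.2169.
%ΔP_y = (52.9 − 59.77)/[(59.77+52.9)/2] ≈ -0.1219.
E_xy = 0.2169/-0.1219 ≈ -1.78.
E_xy < 0, so razors and razor blades are complements.

-1.78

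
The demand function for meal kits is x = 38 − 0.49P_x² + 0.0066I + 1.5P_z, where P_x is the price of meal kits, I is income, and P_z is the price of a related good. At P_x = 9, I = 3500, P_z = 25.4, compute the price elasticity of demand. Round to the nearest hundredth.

First evaluate x: 38 − 0.49(9)² + 0.0066(3500) + 1.5(25.4) = 38 − 39.69 + 23.1 + 38.1 = 59.51.
∂x/∂P_x = −2·0.49·P_x = -8.82, so E_p = -8.82·(9/59.51) ≈ -1.33.
|E_p| > 1: demand is elastic.

-1.33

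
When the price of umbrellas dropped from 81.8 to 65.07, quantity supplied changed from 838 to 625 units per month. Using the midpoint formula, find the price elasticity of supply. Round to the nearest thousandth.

%Δq = (625 − 838)/[(838 + 625)/2] = -213/731.5 ≈ -0.2912.
%Δp = (65.07 − 81.8)/[(81.8 + 65.07)/2] = -16.73/73.435 ≈ -0.2278.
Arc elasticity E = %Δq/%Δp ≈ -0.2912/-0.2278 ≈ 1.278.
|E| > 1: supply is elastic over this range.

1.278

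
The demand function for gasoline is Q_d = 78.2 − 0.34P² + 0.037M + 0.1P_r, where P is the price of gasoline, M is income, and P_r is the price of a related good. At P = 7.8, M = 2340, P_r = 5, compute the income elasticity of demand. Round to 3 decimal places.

0.599

At the given point, Q_d = 78.2 − 0.34(7.8)² + 0.037(2340) + 0.1(5) = 78.2 − 20.6856 + 86.58 + 0.5 = 144.5944.
∂Q_d/∂M = +0.037, so E_I = 0.037·(2340/144.5944) ≈ 0.599.
E_I ∈ (0,1): normal good (necessity).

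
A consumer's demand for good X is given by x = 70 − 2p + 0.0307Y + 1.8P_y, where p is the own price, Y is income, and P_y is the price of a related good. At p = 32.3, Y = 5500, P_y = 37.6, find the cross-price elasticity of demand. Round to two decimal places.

0.28

Substituting, x = 70 − 2(32.3) + 0.0307(5500) + 1.8(37.6) = 70 − 64.6 + 168.85 + 67.68 = 241.93.
∂x/∂P_y = +1.8, so E_xy = 1.8·(37.6/241.93) ≈ 0.28.
E_xy > 0: the goods are substitutes.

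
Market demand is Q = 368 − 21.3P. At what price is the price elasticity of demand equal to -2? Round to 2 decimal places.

Set −bP/(a − bP) = −2 ⇒ bP = 2(a − bP) ⇒ bP(1+2) = 2·a.
P = 2·368/(21.3·3) ≈ 11.52.

11.52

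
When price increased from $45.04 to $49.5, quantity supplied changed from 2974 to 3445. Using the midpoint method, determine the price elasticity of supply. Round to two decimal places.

%Δq = (3445 − 2974)/[(2974 + 3445)/2] = 471/3209.5 ≈ 0.1468.
%ΔP = (49.5 − 45.04)/[(45.04 + 49.5)/2] = 4.46/47.27 ≈ 0.0944.
Arc elasticity E = %Δq/%ΔP ≈ 0.1468/0.0944 ≈ 1.56.
|E| > 1: supply is elastic over this range.

1.56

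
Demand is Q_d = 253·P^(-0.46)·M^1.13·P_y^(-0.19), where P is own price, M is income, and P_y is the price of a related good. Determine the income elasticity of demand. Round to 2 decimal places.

For a Cobb–Douglas (constant-elasticity) form Q_d = A·M^α·…, the elasticity with respect to M equals the exponent α at every point.
Here the exponent on M is 1.13, so the income elasticity of demand is 1.13.

1.13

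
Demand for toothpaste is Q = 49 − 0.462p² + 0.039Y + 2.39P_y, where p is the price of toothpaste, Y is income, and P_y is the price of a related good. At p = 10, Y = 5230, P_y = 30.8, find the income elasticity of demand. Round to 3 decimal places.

0.727

First evaluate Q: 49 − 0.462(10)² + 0.039(5230) + 2.39(30.8) = 49 − 46.2 + 203.97 + 73.612 = 280.382.
∂Q/∂Y = +0.039, so E_I = 0.039·(5230/280.382) ≈ 0.727.
E_I ∈ (0,1): normal good (necessity).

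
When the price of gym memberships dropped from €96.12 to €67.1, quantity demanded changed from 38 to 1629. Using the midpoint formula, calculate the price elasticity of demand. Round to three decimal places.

-5.368

%ΔQ = (1629 − 38)/[(38 + 1629)/2] = 1591/833.5 ≈ 1.9088.
%ΔP = (67.1 − 96.12)/[(96.12 + 67.1)/2] = -29.02/81.61 ≈ -0.3556.
Arc elasticity E = %ΔQ/%ΔP ≈ 1.9088/-0.3556 ≈ -5.368.
|E| > 1: demand is elastic over this range.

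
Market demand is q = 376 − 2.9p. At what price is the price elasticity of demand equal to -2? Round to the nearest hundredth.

Set −bp/(a − bp) = −2 ⇒ bp = 2(a − bp) ⇒ bp(1+2) = 2·a.
p = 2·376/(2.9·3) ≈ 86.44.

86.44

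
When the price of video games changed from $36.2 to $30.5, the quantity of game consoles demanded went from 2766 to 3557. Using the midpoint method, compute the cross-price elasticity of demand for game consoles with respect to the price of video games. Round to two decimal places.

%ΔQ_x = (3557 − 2766)/[(2766+3557)/2] = 791/3161.5 ≈ 0.2502.
%ΔP_y = (30.5 − 36.2)/[(36.2+30.5)/2] ≈ -0.1709.
E_xy = 0.2502/-0.1709 ≈ -1.46.
E_xy < 0, so game consoles and video games are complements.

-1.46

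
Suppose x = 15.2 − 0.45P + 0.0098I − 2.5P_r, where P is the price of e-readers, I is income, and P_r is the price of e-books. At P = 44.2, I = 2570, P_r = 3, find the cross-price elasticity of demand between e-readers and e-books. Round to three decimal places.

Substituting, x = 15.2 − 0.45(44.2) + 0.0098(2570) − 2.5(3) = 15.2 − 19.89 + 25.186 − 7.5 = 12.996.
∂x/∂P_r = −2.5, so E_xy = -2.5·(3/12.996) ≈ -0.577.
E_xy < 0: the goods are complements.

-0.577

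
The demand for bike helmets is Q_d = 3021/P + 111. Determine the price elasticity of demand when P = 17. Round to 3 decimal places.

-0.616

At P = 17, Q_d = 288.7059.
dQ_d/dP = −3021/P² = −10.4533.
Point elasticity E = (dQ_d/dP)·(P/Q_d) = -10.4533 × 17/288.7059 ≈ -0.616.
|E| < 1, so demand is inelastic at this price.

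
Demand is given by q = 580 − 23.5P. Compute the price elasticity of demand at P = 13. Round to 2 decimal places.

-1.11

At P = 13, q = 274.5.
dq/dP = −23.5.
Point elasticity E = (dq/dP)·(P/q) = -23.5 × 13/274.5 ≈ -1.11.
|E| > 1, so demand is elastic at this price.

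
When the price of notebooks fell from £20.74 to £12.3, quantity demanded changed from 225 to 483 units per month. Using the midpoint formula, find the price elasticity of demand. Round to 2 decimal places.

-1.43

%ΔQ = (483 − 225)/[(225 + 483)/2] = 258/354 ≈ 0.7288.
%ΔP = (12.3 − 20.74)/[(20.74 + 12.3)/2] = -8.44/16.52 ≈ -0.5109.
Arc elasticity E = %ΔQ/%ΔP ≈ 0.7288/-0.5109 ≈ -1.43.
|E| > 1: demand is elastic over this range.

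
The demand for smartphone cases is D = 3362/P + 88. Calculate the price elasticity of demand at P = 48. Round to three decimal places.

-0.443

At P = 48, D = 158.0417.
dD/dP = −3362/P² = −1.4592.
Point elasticity E = (dD/dP)·(P/D) = -1.4592 × 48/158.0417 ≈ -0.443.
|E| < 1, so demand is inelastic at this price.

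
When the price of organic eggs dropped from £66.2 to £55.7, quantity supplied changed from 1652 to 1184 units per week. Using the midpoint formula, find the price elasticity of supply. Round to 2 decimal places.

1.92

%Δq = (1184 − 1652)/[(1652 + 1184)/2] = -468/1418 ≈ -0.3300.
%ΔP = (55.7 − 66.2)/[(66.2 + 55.7)/2] = -10.5/60.95 ≈ -0.1723.
Arc elasticity E = %Δq/%ΔP ≈ -0.3300/-0.1723 ≈ 1.92.
|E| > 1: supply is elastic over this range.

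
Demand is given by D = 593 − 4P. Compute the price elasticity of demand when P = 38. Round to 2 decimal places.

At P = 38, D = 441.
dD/dP = −4.
Point elasticity E = (dD/dP)·(P/D) = -4 × 38/441 ≈ -0.34.
|E| < 1, so demand is inelastic at this price.

-0.34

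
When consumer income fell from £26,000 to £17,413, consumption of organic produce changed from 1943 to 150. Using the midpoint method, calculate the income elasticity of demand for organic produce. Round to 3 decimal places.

%ΔQ = (150 − 1943)/[(1943+150)/2] = -1793/1046.5 ≈ -1.7133.
%ΔI = (17,413 − 26,000)/[(26,000+17,413)/2] = -8587/21706.5 ≈ -0.3956.
E_I = %ΔQ/%ΔI ≈ 4.331.
E_I > 1: normal good (luxury).

4.331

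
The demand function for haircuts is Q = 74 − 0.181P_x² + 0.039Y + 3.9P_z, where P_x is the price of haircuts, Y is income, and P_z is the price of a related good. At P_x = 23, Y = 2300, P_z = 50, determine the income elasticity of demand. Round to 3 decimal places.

0.341

First evaluate Q: 74 − 0.181(23)² + 0.039(2300) + 3.9(50) = 74 − 95.749 + 89.7 + 195 = 262.951.
∂Q/∂Y = +0.039, so E_I = 0.039·(2300/262.951) ≈ 0.341.
E_I ∈ (0,1): normal good (necessity).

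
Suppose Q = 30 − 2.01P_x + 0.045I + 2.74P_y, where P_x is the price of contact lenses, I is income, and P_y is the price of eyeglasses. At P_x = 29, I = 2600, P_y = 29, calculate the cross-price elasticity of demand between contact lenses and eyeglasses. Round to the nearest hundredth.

0.47

At the given point, Q = 30 − 2.01(29) + 0.045(2600) + 2.74(29) = 30 − 58.29 + 117 + 79.46 = 168.17.
∂Q/∂P_y = +2.74, so E_xy = 2.74·(29/168.17) ≈ 0.47.
E_xy > 0: the goods are substitutes.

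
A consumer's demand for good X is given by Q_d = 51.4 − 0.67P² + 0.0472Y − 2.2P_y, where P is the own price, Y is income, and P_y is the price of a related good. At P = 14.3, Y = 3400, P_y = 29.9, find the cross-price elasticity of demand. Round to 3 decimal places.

-7.235

At the given point, Q_d = 51.4 − 0.67(14.3)² + 0.0472(3400) − 2.2(29.9) = 51.4 − 137.0083 + 160.48 − 65.78 = 9.0917.
∂Q_d/∂P_y = −2.2, so E_xy = -2.2·(29.9/9.0917) ≈ -7.235.
E_xy < 0: the goods are complements.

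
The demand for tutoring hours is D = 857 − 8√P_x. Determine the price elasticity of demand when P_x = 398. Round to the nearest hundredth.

At P_x = 398, D = 697.4005.
dD/dP_x = −8/(2√P_x) = −8/(2·19.9499).
Point elasticity E = (dD/dP_x)·(P_x/D) = -0.2005 × 398/697.4005 ≈ -0.11.
|E| < 1, so demand is inelastic at this price.

-0.11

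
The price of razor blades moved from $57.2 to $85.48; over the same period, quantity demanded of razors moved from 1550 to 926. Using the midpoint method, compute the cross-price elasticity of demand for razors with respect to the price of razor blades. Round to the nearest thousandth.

-1.272

%ΔQ_x = (926 − 1550)/[(1550+926)/2] = -624/1238 ≈ -0.5040.
%ΔP_y = (85.48 − 57.2)/[(57.2+85.48)/2] ≈ 0.3964.
E_xy = -0.5040/0.3964 ≈ -1.272.
E_xy < 0, so razors and razor blades are complements.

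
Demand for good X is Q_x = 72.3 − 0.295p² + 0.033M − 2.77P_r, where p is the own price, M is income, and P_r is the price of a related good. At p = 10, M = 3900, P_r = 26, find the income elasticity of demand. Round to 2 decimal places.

1.29

Evaluating quantity at (p, M, P_r) gives Q_x = 72.3 − 0.295(10)² + 0.033(3900) − 2.77(26) = 72.3 − 29.5 + 128.7 − 72.02 = 99.48.
∂Q_x/∂M = +0.033, so E_I = 0.033·(3900/99.48) ≈ 1.29.
E_I > 1: normal good (luxury).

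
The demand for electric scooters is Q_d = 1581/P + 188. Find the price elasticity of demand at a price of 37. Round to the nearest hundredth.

-0.19

At P = 37, Q_d = 230.7297.
dQ_d/dP = −1581/P² = −1.1549.
Point elasticity E = (dQ_d/dP)·(P/Q_d) = -1.1549 × 37/230.7297 ≈ -0.19.
|E| < 1, so demand is inelastic at this price.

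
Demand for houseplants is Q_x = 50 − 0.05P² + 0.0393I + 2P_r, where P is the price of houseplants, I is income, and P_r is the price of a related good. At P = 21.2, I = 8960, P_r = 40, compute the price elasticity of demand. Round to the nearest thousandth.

-0.098

First evaluate Q_x: 50 − 0.05(21.2)² + 0.0393(8960) + 2(40) = 50 − 22.472 + 352.128 + 80 = 459.656.
∂Q_x/∂P = −2·0.05·P = -2.12, so E_p = -2.12·(21.2/459.656) ≈ -0.098.
|E_p| < 1: demand is inelastic.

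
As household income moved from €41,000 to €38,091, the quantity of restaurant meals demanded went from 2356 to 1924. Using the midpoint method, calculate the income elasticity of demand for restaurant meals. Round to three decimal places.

%ΔQ = (1924 − 2356)/[(2356+1924)/2] = -432/2140 ≈ -0.2019.
%ΔY = (38,091 − 41,000)/[(41,000+38,091)/2] = -2909/39545.5 ≈ -0.0736.
E_I = %ΔQ/%ΔY ≈ 2.744.
E_I > 1: normal good (luxury).

2.744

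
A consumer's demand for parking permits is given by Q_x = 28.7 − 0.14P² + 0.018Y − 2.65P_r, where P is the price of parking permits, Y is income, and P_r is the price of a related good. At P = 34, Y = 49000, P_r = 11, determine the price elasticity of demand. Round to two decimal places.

Q_x = 28.7 − 0.14(34)² + 0.018(49000) − 2.65(11) = 28.7 − 161.84 + 882 − 29.15 = 719.71.
∂Q_x/∂P = −2·0.14·P = -9.52, so E_p = -9.52·(34/719.71) ≈ -0.45.
|E_p| < 1: demand is inelastic.

-0.45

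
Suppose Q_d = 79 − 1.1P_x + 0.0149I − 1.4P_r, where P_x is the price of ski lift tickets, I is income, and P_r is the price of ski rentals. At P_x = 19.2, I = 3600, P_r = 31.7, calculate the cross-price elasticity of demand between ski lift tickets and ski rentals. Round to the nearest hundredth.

-0.66

Evaluating quantity at (P_x, I, P_r) gives Q_d = 79 − 1.1(19.2) + 0.0149(3600) − 1.4(31.7) = 79 − 21.12 + 53.64 − 44.38 = 67.14.
∂Q_d/∂P_r = −1.4, so E_xy = -1.4·(31.7/67.14) ≈ -0.66.
E_xy < 0: the goods are complements.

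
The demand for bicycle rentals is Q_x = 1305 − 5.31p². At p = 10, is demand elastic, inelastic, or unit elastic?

elastic

At p = 10, Q_x = 774.
dQ_x/dp = −2·5.31·p = −106.2.
Point elasticity E = (dQ_x/dp)·(p/Q_x) = -106.2 × 10/774 ≈ -1.372.
|E| ≈ 1.372 > 1, so demand is elastic.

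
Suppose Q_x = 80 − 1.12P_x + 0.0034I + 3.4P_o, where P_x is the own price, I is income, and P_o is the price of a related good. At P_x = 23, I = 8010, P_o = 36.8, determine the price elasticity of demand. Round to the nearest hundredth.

Substituting, Q_x = 80 − 1.12(23) + 0.0034(8010) + 3.4(36.8) = 80 − 25.76 + 27.234 + 125.12 = 206.594.
∂Q_x/∂P_x = −1.12, so E_p = (−1.12)·(23/206.594) ≈ -0.12.
|E_p| < 1: demand is inelastic.

-0.12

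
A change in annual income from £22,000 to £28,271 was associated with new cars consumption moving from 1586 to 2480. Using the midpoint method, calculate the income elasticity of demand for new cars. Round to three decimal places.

1.763

%ΔQ = (2480 − 1586)/[(1586+2480)/2] = 894/2033 ≈ 0.4397.
%ΔM = (28,271 − 22,000)/[(22,000+28,271)/2] = 6271/25135.5 ≈ 0.2495.
E_I = %ΔQ/%ΔM ≈ 1.763.
E_I > 1: normal good (luxury).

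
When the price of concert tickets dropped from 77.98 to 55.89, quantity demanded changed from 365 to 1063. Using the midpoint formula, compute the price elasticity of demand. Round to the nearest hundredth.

%ΔQ = (1063 − 365)/[(365 + 1063)/2] = 698/714 ≈ 0.9776.
%ΔP = (55.89 − 77.98)/[(77.98 + 55.89)/2] = -22.09/66.935 ≈ -0.3300.
Arc elasticity E = %ΔQ/%ΔP ≈ 0.9776/-0.3300 ≈ -2.96.
|E| > 1: demand is elastic over this range.

-2.96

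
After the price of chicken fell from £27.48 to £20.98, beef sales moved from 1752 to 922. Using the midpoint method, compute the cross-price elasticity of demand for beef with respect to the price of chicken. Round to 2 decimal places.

2.31

%ΔQ_x = (922 − 1752)/[(1752+922)/2] = -830/1337 ≈ -0.6208.
%ΔP_y = (20.98 − 27.48)/[(27.48+20.98)/2] ≈ -0.2683.
E_xy = -0.6208/-0.2683 ≈ 2.31.
E_xy > 0, so beef and chicken are substitutes.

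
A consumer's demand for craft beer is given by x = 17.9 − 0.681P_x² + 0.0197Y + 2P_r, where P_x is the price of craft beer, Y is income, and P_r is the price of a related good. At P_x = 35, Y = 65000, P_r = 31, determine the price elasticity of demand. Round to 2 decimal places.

Substituting, x = 17.9 − 0.681(35)² + 0.0197(65000) + 2(31) = 17.9 − 834.225 + 1280.5 + 62 = 526.175.
∂x/∂P_x = −2·0.681·P_x = -47.67, so E_p = -47.67·(35/526.175) ≈ -3.17.
|E_p| > 1: demand is elastic.

-3.17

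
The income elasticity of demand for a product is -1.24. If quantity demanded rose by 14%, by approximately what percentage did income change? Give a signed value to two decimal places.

%ΔQ ≈ E × %ΔI ⇒ %ΔI = %ΔQ / E = (14%)/(-1.24) ≈ -11.29%.

-11.29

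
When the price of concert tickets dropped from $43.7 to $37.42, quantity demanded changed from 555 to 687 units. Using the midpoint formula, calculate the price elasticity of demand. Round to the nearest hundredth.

-1.37

%Δq = (687 − 555)/[(555 + 687)/2] = 132/621 ≈ 0.2126.
%Δp = (37.42 − 43.7)/[(43.7 + 37.42)/2] = -6.28/40.56 ≈ -0.1548.
Arc elasticity E = %Δq/%Δp ≈ 0.2126/-0.1548 ≈ -1.37.
|E| > 1: demand is elastic over this range.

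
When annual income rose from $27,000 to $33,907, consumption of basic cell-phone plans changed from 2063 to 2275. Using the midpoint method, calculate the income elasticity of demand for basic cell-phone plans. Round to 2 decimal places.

%ΔQ = (2275 − 2063)/[(2063+2275)/2] = 212/2169 ≈ 0.0977.
%ΔI = (33,907 − 27,000)/[(27,000+33,907)/2] = 6907/30453.5 ≈ 0.2268.
E_I = %ΔQ/%ΔI ≈ 0.43.
E_I ∈ (0,1): normal good (necessity).

0.43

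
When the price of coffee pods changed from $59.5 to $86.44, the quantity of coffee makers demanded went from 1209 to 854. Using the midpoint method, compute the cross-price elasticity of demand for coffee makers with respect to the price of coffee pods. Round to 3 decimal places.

-0.932

%ΔQ_x = (854 − 1209)/[(1209+854)/2] = -355/1031.5 ≈ -0.3442.
%ΔP_y = (86.44 − 59.5)/[(59.5+86.44)/2] ≈ 0.3692.
E_xy = -0.3442/0.3692 ≈ -0.932.
E_xy < 0, so coffee makers and coffee pods are complements.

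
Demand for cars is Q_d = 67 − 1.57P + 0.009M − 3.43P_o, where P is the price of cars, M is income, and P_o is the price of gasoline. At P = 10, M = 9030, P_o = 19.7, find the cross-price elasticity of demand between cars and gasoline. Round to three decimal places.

-1.040

Evaluating quantity at (P, M, P_o) gives Q_d = 67 − 1.57(10) + 0.009(9030) − 3.43(19.7) = 67 − 15.7 + 81.27 − 67.571 = 64.999.
∂Q_d/∂P_o = −3.43, so E_xy = -3.43·(19.7/64.999) ≈ -1.040.
E_xy < 0: the goods are complements.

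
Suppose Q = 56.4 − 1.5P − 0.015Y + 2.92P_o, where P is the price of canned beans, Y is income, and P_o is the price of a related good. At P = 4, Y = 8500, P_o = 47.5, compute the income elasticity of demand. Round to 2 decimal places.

Q = 56.4 − 1.5(4) − 0.015(8500) + 2.92(47.5) = 56.4 − 6 − 127.5 + 138.7 = 61.6.
∂Q/∂Y = −0.015, so E_I = -0.015·(8500/61.6) ≈ -2.07.
E_I < 0: inferior good.

-2.07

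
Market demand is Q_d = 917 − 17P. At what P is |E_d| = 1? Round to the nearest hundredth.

26.97

For linear demand Q_d = a − bP, E = −bP/(a − bP). |E| = 1 ⇒ bP = a − bP ⇒ P = a/(2b).
P = 917/(2·17) ≈ 26.97.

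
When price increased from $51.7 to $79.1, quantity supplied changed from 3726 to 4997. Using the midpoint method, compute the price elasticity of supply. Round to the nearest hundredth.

0.70

%Δq = (4997 − 3726)/[(3726 + 4997)/2] = 1271/4361.5 ≈ 0.2914.
%ΔP = (79.1 − 51.7)/[(51.7 + 79.1)/2] = 27.4/65.4 ≈ 0.4190.
Arc elasticity E = %Δq/%ΔP ≈ 0.2914/0.4190 ≈ 0.70.
|E| < 1: supply is inelastic over this range.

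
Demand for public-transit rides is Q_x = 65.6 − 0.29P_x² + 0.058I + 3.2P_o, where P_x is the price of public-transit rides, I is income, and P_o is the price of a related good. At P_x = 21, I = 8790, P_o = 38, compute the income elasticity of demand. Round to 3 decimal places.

0.896

Evaluating quantity at (P_x, I, P_o) gives Q_x = 65.6 − 0.29(21)² + 0.058(8790) + 3.2(38) = 65.6 − 127.89 + 509.82 + 121.6 = 569.13.
∂Q_x/∂I = +0.058, so E_I = 0.058·(8790/569.13) ≈ 0.896.
E_I ∈ (0,1): normal good (necessity).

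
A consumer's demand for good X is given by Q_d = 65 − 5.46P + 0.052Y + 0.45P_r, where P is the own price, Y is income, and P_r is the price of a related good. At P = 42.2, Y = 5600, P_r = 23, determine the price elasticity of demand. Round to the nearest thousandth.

-1.692

Evaluating quantity at (P, Y, P_r) gives Q_d = 65 − 5.46(42.2) + 0.052(5600) + 0.45(23) = 65 − 230.412 + 291.2 + 10.35 = 136.138.
∂Q_d/∂P = −5.46, so E_p = (−5.46)·(42.2/136.138) ≈ -1.692.
|E_p| > 1: demand is elastic.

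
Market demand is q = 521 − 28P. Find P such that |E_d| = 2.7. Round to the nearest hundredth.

13.58

Set −bP/(a − bP) = −2.7 ⇒ bP = 2.7(a − bP) ⇒ bP(1+2.7) = 2.7·a.
P = 2.7·521/(28·3.7) ≈ 13.58.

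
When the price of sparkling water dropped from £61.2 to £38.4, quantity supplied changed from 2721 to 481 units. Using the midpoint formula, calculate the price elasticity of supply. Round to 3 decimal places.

3.056

%Δq = (481 − 2721)/[(2721 + 481)/2] = -2240/1601 ≈ -1.3991.
%Δp = (38.4 − 61.2)/[(61.2 + 38.4)/2] = -22.8/49.8 ≈ -0.4578.
Arc elasticity E = %Δq/%Δp ≈ -1.3991/-0.4578 ≈ 3.056.
|E| > 1: supply is elastic over this range.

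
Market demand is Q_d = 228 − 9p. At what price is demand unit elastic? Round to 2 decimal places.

For linear demand Q_d = a − bp, E = −bp/(a − bp). |E| = 1 ⇒ bp = a − bp ⇒ p = a/(2b).
p = 228/(2·9) ≈ 12.67.

12.67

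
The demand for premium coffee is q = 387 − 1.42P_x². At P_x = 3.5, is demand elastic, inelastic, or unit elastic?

At P_x = 3.5, q = 369.605.
dq/dP_x = −2·1.42·P_x = −9.94.
Point elasticity E = (dq/dP_x)·(P_x/q) = -9.94 × 3.5/369.605 ≈ -0.094.
|E| ≈ 0.094 < 1, so demand is inelastic.

inelastic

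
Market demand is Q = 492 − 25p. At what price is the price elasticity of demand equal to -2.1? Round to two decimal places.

Set −bp/(a − bp) = −2.1 ⇒ bp = 2.1(a − bp) ⇒ bp(1+2.1) = 2.1·a.
p = 2.1·492/(25·3.1) ≈ 13.33.

13.33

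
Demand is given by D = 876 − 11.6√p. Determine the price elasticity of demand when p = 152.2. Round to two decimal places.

At p = 152.2, D = 732.8915.
dD/dp = −11.6/(2√p) = −11.6/(2·12.3369).
Point elasticity E = (dD/dp)·(p/D) = -0.4701 × 152.2/732.8915 ≈ -0.10.
|E| < 1, so demand is inelastic at this price.

-0.10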